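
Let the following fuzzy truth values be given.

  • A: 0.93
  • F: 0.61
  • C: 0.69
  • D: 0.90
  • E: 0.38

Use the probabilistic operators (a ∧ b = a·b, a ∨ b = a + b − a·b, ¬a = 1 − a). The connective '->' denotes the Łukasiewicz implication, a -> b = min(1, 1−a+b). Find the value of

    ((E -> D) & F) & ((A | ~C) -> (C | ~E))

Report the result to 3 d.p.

E -> D  [Łukasiewicz: min(1, 1−a+b)] with a=0.3800, b=0.9000 → 1.0000
(E -> D) & F = a·b on (1.0000, 0.6100) = 0.6100
~C = 1 − 0.6900 = 0.3100
A | ~C = a + b − a·b on (0.9300, 0.3100) = 0.9517
~E = 1 − 0.3800 = 0.6200
C | ~E = a + b − a·b on (0.6900, 0.6200) = 0.8822
(A | ~C) -> (C | ~E)  [Łukasiewicz: min(1, 1−a+b)] with a=0.9517, b=0.8822 → 0.9305
((E -> D) & F) & ((A | ~C) -> (C | ~E)) = a·b on (0.6100, 0.9305) = 0.5676

0.568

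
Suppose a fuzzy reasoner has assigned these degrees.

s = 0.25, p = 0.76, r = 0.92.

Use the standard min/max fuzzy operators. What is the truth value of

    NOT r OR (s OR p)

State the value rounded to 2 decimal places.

NOT r = 1 − 0.92 = 0.08
s OR p = max(a, b) on (0.25, 0.76) = 0.76
NOT r OR (s OR p) = max(a, b) on (0.08, 0.76) = 0.76

0.76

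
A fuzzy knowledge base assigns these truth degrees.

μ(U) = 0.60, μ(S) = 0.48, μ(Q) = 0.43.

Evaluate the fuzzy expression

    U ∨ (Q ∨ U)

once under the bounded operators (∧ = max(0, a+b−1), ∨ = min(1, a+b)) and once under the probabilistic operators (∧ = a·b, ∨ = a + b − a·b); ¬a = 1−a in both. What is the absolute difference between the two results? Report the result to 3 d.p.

Under bounded:
  Q ∨ U = min(1, a+b) on (0.43, 0.60) = 1.00
  U ∨ (Q ∨ U) = min(1, a+b) on (0.60, 1.00) = 1.00
  → value = 1.0000
Under probabilistic:
  Q ∨ U = a + b − a·b on (0.4300, 0.6000) = 0.7720
  U ∨ (Q ∨ U) = a + b − a·b on (0.6000, 0.7720) = 0.9088
  → value = 0.9088
|1.0000 − 0.9088| = 0.091

0.091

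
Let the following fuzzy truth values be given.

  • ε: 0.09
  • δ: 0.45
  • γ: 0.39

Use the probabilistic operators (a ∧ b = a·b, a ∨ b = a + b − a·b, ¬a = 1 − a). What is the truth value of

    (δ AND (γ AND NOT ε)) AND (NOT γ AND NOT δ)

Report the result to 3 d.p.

NOT ε = 1 − 0.0900 = 0.9100
γ AND NOT ε = a·b on (0.3900, 0.9100) = 0.3549
δ AND (γ AND NOT ε) = a·b on (0.4500, 0.3549) = 0.1597
NOT γ = 1 − 0.3900 = 0.6100
NOT δ = 1 − 0.4500 = 0.5500
NOT γ AND NOT δ = a·b on (0.6100, 0.5500) = 0.3355
(δ AND (γ AND NOT ε)) AND (NOT γ AND NOT δ) = a·b on (0.1597, 0.3355) = 0.0536

0.054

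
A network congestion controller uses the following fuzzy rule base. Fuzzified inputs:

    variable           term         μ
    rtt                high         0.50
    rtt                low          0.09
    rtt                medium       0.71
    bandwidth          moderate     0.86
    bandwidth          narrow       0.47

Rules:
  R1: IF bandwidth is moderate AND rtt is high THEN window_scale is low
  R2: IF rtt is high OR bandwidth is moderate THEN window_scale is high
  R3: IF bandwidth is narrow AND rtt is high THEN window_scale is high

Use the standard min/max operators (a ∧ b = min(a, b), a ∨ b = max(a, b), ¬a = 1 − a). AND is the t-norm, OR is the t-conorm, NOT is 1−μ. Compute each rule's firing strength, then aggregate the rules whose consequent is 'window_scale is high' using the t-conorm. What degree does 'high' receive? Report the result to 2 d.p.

0.86

R1: moderate=0.86, high=0.50; AND[min(a, b)] → w = 0.50
R2: high=0.50, moderate=0.86; OR[max(a, b)] → w = 0.86
R3: narrow=0.47, high=0.50; AND[min(a, b)] → w = 0.47
Rules with consequent 'high': {R2, R3} → strengths 0.86, 0.47
Aggregate via t-conorm [max(a, b)]: 0.86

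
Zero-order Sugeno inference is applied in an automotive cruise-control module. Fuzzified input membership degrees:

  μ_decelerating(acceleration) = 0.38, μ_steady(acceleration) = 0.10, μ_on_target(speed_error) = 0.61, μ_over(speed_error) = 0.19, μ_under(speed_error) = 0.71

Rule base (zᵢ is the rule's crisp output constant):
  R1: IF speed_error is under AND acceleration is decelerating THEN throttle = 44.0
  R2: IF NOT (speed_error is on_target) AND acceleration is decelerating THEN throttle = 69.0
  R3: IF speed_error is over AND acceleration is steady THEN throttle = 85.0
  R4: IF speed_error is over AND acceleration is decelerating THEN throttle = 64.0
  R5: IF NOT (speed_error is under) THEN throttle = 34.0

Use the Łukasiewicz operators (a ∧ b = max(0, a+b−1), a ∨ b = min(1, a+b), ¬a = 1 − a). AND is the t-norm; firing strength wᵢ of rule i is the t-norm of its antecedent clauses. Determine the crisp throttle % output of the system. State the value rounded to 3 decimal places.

R1 (z=44.0): under=0.71, decelerating=0.38; AND[max(0, a+b−1)] → w = 0.09
R2 (z=69.0): ¬on_target=1−0.61=0.39, decelerating=0.38; AND[max(0, a+b−1)] → w = 0.00
R3 (z=85.0): over=0.19, steady=0.10; AND[max(0, a+b−1)] → w = 0.00
R4 (z=64.0): over=0.19, decelerating=0.38; AND[max(0, a+b−1)] → w = 0.00
R5 (z=34.0): ¬under=1−0.71=0.29 → w = 0.29
Weighted average = (0.09·44.0 + 0.00·69.0 + 0.00·85.0 + 0.00·64.0 + 0.29·34.0) / (0.09 + 0.00 + 0.00 + 0.00 + 0.29)
  = 13.8200 / 0.3800 = 36.368

36.368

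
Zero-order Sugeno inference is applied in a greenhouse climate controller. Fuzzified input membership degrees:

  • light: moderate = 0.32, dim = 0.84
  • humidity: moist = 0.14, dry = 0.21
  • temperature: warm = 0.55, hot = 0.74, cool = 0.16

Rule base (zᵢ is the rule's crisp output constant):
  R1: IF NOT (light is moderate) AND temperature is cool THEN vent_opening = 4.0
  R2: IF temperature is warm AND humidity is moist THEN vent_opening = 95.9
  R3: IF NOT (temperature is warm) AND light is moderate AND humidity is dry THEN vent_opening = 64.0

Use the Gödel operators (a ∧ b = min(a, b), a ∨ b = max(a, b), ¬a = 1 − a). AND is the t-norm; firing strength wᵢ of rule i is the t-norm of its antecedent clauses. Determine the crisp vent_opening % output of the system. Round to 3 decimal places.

53.933

R1 (z=4.0): ¬moderate=1−0.32=0.68, cool=0.16; AND[min(a, b)] → w = 0.16
R2 (z=95.9): warm=0.55, moist=0.14; AND[min(a, b)] → w = 0.14
R3 (z=64.0): ¬warm=1−0.55=0.45, moderate=0.32, dry=0.21; AND[min(a, b)] → w = 0.21
Weighted average = (0.16·4.0 + 0.14·95.9 + 0.21·64.0) / (0.16 + 0.14 + 0.21)
  = 27.5060 / 0.5100 = 53.933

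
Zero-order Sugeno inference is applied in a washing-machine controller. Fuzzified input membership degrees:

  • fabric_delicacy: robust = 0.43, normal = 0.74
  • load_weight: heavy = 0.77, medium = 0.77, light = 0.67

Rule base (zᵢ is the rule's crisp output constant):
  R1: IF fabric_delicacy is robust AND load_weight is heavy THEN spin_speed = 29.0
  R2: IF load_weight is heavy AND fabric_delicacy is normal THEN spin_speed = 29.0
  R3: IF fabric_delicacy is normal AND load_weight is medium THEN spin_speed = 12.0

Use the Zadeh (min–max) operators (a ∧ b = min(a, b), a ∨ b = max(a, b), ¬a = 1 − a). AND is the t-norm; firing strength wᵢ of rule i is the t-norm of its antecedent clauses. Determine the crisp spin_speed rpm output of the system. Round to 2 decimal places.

22.41

R1 (z=29.0): robust=0.43, heavy=0.77; AND[min(a, b)] → w = 0.43
R2 (z=29.0): heavy=0.77, normal=0.74; AND[min(a, b)] → w = 0.74
R3 (z=12.0): normal=0.74, medium=0.77; AND[min(a, b)] → w = 0.74
Weighted average = (0.43·29.0 + 0.74·29.0 + 0.74·12.0) / (0.43 + 0.74 + 0.74)
  = 42.8100 / 1.9100 = 22.41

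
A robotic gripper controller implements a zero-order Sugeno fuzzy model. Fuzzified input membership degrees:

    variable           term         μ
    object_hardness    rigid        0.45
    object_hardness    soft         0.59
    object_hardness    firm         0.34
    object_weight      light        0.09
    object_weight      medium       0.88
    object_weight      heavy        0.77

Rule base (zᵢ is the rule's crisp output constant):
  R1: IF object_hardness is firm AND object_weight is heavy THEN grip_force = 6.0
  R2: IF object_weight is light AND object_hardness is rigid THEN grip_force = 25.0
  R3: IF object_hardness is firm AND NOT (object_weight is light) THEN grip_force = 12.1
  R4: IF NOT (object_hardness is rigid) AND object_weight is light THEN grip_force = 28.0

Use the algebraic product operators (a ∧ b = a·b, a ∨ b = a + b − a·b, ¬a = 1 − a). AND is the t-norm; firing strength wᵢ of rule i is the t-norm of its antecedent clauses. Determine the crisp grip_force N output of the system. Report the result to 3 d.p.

R1 (z=6.0): firm=0.34, heavy=0.77; AND[a·b] → w = 0.2618
R2 (z=25.0): light=0.09, rigid=0.45; AND[a·b] → w = 0.0405
R3 (z=12.1): firm=0.34, ¬light=1−0.09=0.91; AND[a·b] → w = 0.3094
R4 (z=28.0): ¬rigid=1−0.45=0.55, light=0.09; AND[a·b] → w = 0.0495
Weighted average = (0.2618·6.0 + 0.0405·25.0 + 0.3094·12.1 + 0.0495·28.0) / (0.2618 + 0.0405 + 0.3094 + 0.0495)
  = 7.7130 / 0.6612 = 11.665

11.665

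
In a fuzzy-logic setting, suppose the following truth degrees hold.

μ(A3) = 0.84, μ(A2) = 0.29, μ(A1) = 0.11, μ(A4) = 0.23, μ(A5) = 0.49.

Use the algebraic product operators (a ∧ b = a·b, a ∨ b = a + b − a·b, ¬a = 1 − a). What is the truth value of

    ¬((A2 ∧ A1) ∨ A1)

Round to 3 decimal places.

0.862

A2 ∧ A1 = a·b on (0.2900, 0.1100) = 0.0319
(A2 ∧ A1) ∨ A1 = a + b − a·b on (0.0319, 0.1100) = 0.1384
¬((A2 ∧ A1) ∨ A1) = 1 − 0.1384 = 0.8616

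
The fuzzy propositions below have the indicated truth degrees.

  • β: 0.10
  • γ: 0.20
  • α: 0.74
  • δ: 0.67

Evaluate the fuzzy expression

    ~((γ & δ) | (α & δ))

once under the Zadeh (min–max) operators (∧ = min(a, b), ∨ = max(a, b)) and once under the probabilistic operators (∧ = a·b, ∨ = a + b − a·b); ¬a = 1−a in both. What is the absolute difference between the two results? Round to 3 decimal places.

Under Zadeh (min–max):
  γ & δ = min(a, b) on (0.20, 0.67) = 0.20
  α & δ = min(a, b) on (0.74, 0.67) = 0.67
  (γ & δ) | (α & δ) = max(a, b) on (0.20, 0.67) = 0.67
  ~((γ & δ) | (α & δ)) = 1 − 0.67 = 0.33
  → value = 0.3300
Under probabilistic:
  γ & δ = a·b on (0.2000, 0.6700) = 0.1340
  α & δ = a·b on (0.7400, 0.6700) = 0.4958
  (γ & δ) | (α & δ) = a + b − a·b on (0.1340, 0.4958) = 0.5634
  ~((γ & δ) | (α & δ)) = 1 − 0.5634 = 0.4366
  → value = 0.4366
|0.3300 − 0.4366| = 0.107

0.107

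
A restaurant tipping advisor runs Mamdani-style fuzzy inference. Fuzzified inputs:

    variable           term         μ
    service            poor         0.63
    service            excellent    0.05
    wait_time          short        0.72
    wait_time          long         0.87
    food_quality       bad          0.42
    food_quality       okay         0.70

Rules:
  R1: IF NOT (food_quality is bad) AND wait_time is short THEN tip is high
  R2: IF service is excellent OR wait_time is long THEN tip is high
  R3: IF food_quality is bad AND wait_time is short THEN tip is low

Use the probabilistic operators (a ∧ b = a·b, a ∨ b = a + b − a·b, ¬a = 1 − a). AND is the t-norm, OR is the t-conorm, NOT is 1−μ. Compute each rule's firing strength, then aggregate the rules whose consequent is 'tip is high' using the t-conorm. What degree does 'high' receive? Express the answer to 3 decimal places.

0.928

R1: ¬bad=1−0.42=0.58, short=0.72; AND[a·b] → w = 0.4176
R2: excellent=0.05, long=0.87; OR[a + b − a·b] → w = 0.8765
R3: bad=0.42, short=0.72; AND[a·b] → w = 0.3024
Rules with consequent 'high': {R1, R2} → strengths 0.4176, 0.8765
Aggregate via t-conorm [a + b − a·b]: 0.9281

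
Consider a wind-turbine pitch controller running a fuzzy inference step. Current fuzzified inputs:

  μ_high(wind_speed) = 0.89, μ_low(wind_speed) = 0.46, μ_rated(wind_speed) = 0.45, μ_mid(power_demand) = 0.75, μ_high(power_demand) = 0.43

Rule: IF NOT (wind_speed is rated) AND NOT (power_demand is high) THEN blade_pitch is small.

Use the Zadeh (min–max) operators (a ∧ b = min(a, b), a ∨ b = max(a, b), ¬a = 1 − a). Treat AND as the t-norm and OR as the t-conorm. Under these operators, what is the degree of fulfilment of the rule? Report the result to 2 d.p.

firing strength: ¬rated=1−0.45=0.55, ¬high=1−0.43=0.57; AND[min(a, b)] → w = 0.55

0.55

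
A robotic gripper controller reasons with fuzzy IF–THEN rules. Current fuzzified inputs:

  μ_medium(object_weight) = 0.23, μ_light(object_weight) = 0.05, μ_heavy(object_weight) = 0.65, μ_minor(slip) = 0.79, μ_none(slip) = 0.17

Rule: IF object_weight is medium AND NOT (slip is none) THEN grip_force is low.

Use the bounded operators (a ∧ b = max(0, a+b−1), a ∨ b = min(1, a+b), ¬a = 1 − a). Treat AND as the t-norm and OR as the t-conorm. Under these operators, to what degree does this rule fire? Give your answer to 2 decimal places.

0.06

firing strength: medium=0.23, ¬none=1−0.17=0.83; AND[max(0, a+b−1)] → w = 0.06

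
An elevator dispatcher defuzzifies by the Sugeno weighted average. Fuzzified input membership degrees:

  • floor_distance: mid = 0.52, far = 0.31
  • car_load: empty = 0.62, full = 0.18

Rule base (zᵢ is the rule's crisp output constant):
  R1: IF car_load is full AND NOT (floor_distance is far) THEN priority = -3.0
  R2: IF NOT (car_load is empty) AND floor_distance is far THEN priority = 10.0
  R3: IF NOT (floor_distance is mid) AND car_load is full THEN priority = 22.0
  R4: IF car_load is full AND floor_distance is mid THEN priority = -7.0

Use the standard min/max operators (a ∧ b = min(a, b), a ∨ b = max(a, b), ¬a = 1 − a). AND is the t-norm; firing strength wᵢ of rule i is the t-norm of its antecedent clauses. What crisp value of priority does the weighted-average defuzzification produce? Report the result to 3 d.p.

6.188

R1 (z=-3.0): full=0.18, ¬far=1−0.31=0.69; AND[min(a, b)] → w = 0.18
R2 (z=10.0): ¬empty=1−0.62=0.38, far=0.31; AND[min(a, b)] → w = 0.31
R3 (z=22.0): ¬mid=1−0.52=0.48, full=0.18; AND[min(a, b)] → w = 0.18
R4 (z=-7.0): full=0.18, mid=0.52; AND[min(a, b)] → w = 0.18
Weighted average = (0.18·-3.0 + 0.31·10.0 + 0.18·22.0 + 0.18·-7.0) / (0.18 + 0.31 + 0.18 + 0.18)
  = 5.2600 / 0.8500 = 6.188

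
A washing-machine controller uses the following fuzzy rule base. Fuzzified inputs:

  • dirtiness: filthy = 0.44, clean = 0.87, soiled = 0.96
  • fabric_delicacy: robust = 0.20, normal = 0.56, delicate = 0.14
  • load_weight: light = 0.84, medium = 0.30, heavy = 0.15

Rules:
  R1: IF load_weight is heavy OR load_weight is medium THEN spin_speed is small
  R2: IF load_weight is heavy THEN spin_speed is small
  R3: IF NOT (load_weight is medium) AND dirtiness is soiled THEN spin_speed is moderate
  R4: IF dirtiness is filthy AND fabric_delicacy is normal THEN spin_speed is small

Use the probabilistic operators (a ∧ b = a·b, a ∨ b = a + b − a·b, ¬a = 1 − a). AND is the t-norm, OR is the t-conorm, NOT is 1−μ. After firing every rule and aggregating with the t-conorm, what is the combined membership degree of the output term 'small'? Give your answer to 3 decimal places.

0.619

R1: heavy=0.15, medium=0.30; OR[a + b − a·b] → w = 0.4050
R2: heavy=0.15 → w = 0.1500
R3: ¬medium=1−0.30=0.70, soiled=0.96; AND[a·b] → w = 0.6720
R4: filthy=0.44, normal=0.56; AND[a·b] → w = 0.2464
Rules with consequent 'small': {R1, R2, R4} → strengths 0.4050, 0.1500, 0.2464
Aggregate via t-conorm [a + b − a·b]: 0.6189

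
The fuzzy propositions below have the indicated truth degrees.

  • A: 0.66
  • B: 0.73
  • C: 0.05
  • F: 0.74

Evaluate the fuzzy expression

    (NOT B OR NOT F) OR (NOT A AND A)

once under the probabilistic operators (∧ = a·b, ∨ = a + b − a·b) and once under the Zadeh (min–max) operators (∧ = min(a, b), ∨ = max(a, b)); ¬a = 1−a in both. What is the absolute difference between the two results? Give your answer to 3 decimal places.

Under probabilistic:
  NOT B = 1 − 0.7300 = 0.2700
  NOT F = 1 − 0.7400 = 0.2600
  NOT B OR NOT F = a + b − a·b on (0.2700, 0.2600) = 0.4598
  NOT A = 1 − 0.6600 = 0.3400
  NOT A AND A = a·b on (0.3400, 0.6600) = 0.2244
  (NOT B OR NOT F) OR (NOT A AND A) = a + b − a·b on (0.4598, 0.2244) = 0.5810
  → value = 0.5810
Under Zadeh (min–max):
  NOT B = 1 − 0.73 = 0.27
  NOT F = 1 − 0.74 = 0.26
  NOT B OR NOT F = max(a, b) on (0.27, 0.26) = 0.27
  NOT A = 1 − 0.66 = 0.34
  NOT A AND A = min(a, b) on (0.34, 0.66) = 0.34
  (NOT B OR NOT F) OR (NOT A AND A) = max(a, b) on (0.27, 0.34) = 0.34
  → value = 0.3400
|0.5810 − 0.3400| = 0.241

0.241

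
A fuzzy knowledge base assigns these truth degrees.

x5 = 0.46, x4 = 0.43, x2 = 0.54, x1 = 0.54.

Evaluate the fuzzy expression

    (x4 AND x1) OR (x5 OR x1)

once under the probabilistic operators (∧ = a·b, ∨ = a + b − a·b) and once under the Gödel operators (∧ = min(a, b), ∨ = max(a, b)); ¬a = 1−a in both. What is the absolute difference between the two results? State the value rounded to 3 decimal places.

Under probabilistic:
  x4 AND x1 = a·b on (0.4300, 0.5400) = 0.2322
  x5 OR x1 = a + b − a·b on (0.4600, 0.5400) = 0.7516
  (x4 AND x1) OR (x5 OR x1) = a + b − a·b on (0.2322, 0.7516) = 0.8093
  → value = 0.8093
Under Gödel:
  x4 AND x1 = min(a, b) on (0.43, 0.54) = 0.43
  x5 OR x1 = max(a, b) on (0.46, 0.54) = 0.54
  (x4 AND x1) OR (x5 OR x1) = max(a, b) on (0.43, 0.54) = 0.54
  → value = 0.5400
|0.8093 − 0.5400| = 0.269

0.269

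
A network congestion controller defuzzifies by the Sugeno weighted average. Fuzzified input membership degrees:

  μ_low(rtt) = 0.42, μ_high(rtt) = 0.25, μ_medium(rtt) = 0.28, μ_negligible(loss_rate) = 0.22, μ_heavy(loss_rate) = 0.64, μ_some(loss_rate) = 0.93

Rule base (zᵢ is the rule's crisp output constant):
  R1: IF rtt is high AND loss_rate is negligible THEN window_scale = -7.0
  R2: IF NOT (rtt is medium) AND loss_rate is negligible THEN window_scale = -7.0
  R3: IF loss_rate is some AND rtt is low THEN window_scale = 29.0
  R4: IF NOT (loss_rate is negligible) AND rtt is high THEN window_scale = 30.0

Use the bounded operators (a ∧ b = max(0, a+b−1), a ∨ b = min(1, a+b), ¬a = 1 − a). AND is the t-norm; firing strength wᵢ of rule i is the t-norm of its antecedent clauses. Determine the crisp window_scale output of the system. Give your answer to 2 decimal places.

29.08

R1 (z=-7.0): high=0.25, negligible=0.22; AND[max(0, a+b−1)] → w = 0.00
R2 (z=-7.0): ¬medium=1−0.28=0.72, negligible=0.22; AND[max(0, a+b−1)] → w = 0.00
R3 (z=29.0): some=0.93, low=0.42; AND[max(0, a+b−1)] → w = 0.35
R4 (z=30.0): ¬negligible=1−0.22=0.78, high=0.25; AND[max(0, a+b−1)] → w = 0.03
Weighted average = (0.00·-7.0 + 0.00·-7.0 + 0.35·29.0 + 0.03·30.0) / (0.00 + 0.00 + 0.35 + 0.03)
  = 11.0500 / 0.3800 = 29.08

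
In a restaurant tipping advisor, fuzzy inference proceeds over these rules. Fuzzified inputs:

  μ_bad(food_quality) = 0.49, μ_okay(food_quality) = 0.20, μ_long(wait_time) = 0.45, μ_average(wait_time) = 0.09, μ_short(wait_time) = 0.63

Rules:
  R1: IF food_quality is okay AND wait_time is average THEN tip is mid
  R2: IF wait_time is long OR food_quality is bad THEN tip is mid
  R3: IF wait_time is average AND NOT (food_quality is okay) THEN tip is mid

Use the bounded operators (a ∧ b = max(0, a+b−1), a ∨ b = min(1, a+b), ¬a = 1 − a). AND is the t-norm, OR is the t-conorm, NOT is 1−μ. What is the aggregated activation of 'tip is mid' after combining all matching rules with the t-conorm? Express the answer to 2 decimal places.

0.94

R1: okay=0.20, average=0.09; AND[max(0, a+b−1)] → w = 0.00
R2: long=0.45, bad=0.49; OR[min(1, a+b)] → w = 0.94
R3: average=0.09, ¬okay=1−0.20=0.80; AND[max(0, a+b−1)] → w = 0.00
Rules with consequent 'mid': {R1, R2, R3} → strengths 0.00, 0.94, 0.00
Aggregate via t-conorm [min(1, a+b)]: 0.94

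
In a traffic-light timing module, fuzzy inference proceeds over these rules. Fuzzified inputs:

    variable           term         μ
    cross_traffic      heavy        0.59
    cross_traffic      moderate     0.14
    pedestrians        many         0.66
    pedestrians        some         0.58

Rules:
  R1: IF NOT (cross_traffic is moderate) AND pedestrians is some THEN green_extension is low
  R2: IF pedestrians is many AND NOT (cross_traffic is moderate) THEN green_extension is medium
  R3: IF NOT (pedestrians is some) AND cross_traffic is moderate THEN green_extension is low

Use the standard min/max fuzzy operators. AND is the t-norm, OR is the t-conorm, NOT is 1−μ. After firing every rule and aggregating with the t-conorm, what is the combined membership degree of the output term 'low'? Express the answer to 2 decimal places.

0.58

R1: ¬moderate=1−0.14=0.86, some=0.58; AND[min(a, b)] → w = 0.58
R2: many=0.66, ¬moderate=1−0.14=0.86; AND[min(a, b)] → w = 0.66
R3: ¬some=1−0.58=0.42, moderate=0.14; AND[min(a, b)] → w = 0.14
Rules with consequent 'low': {R1, R3} → strengths 0.58, 0.14
Aggregate via t-conorm [max(a, b)]: 0.58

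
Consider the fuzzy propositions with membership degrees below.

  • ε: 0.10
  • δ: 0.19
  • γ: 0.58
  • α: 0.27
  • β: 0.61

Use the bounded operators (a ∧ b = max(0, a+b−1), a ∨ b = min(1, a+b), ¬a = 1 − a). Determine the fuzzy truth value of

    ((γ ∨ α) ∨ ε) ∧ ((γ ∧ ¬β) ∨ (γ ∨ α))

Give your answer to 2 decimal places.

0.80

γ ∨ α = min(1, a+b) on (0.58, 0.27) = 0.85
(γ ∨ α) ∨ ε = min(1, a+b) on (0.85, 0.10) = 0.95
¬β = 1 − 0.61 = 0.39
γ ∧ ¬β = max(0, a+b−1) on (0.58, 0.39) = 0.00
γ ∨ α = min(1, a+b) on (0.58, 0.27) = 0.85
(γ ∧ ¬β) ∨ (γ ∨ α) = min(1, a+b) on (0.00, 0.85) = 0.85
((γ ∨ α) ∨ ε) ∧ ((γ ∧ ¬β) ∨ (γ ∨ α)) = max(0, a+b−1) on (0.95, 0.85) = 0.80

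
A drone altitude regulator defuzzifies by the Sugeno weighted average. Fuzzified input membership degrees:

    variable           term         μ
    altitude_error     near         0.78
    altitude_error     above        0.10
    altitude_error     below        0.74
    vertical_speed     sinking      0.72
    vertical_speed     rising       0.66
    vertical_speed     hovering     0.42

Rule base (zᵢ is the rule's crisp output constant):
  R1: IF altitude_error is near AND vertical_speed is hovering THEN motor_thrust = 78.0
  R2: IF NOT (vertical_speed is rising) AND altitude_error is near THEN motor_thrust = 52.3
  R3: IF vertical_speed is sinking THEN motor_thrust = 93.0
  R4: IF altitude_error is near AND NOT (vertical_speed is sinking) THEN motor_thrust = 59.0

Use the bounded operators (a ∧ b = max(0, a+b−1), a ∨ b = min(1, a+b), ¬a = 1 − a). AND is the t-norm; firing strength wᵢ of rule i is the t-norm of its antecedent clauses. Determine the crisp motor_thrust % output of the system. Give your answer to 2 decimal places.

R1 (z=78.0): near=0.78, hovering=0.42; AND[max(0, a+b−1)] → w = 0.20
R2 (z=52.3): ¬rising=1−0.66=0.34, near=0.78; AND[max(0, a+b−1)] → w = 0.12
R3 (z=93.0): sinking=0.72 → w = 0.72
R4 (z=59.0): near=0.78, ¬sinking=1−0.72=0.28; AND[max(0, a+b−1)] → w = 0.06
Weighted average = (0.20·78.0 + 0.12·52.3 + 0.72·93.0 + 0.06·59.0) / (0.20 + 0.12 + 0.72 + 0.06)
  = 92.3760 / 1.1000 = 83.98

83.98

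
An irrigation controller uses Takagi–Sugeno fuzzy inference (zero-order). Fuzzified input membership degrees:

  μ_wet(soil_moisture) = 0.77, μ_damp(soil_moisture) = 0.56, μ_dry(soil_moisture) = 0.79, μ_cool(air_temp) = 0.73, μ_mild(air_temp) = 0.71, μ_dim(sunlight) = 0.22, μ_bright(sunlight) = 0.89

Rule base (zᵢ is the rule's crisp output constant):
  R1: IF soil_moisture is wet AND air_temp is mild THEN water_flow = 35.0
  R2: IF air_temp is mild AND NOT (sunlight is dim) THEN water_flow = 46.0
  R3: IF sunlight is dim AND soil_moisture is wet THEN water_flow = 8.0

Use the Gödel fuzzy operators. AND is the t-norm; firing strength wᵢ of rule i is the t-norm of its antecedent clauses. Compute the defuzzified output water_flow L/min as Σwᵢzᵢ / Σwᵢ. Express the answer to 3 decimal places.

R1 (z=35.0): wet=0.77, mild=0.71; AND[min(a, b)] → w = 0.71
R2 (z=46.0): mild=0.71, ¬dim=1−0.22=0.78; AND[min(a, b)] → w = 0.71
R3 (z=8.0): dim=0.22, wet=0.77; AND[min(a, b)] → w = 0.22
Weighted average = (0.71·35.0 + 0.71·46.0 + 0.22·8.0) / (0.71 + 0.71 + 0.22)
  = 59.2700 / 1.6400 = 36.140

36.140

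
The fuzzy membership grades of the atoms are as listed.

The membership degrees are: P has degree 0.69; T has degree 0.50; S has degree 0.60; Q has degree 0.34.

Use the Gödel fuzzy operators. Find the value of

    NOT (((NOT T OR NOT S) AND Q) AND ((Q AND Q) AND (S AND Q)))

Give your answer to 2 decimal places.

NOT T = 1 − 0.50 = 0.50
NOT S = 1 − 0.60 = 0.40
NOT T OR NOT S = max(a, b) on (0.50, 0.40) = 0.50
(NOT T OR NOT S) AND Q = min(a, b) on (0.50, 0.34) = 0.34
Q AND Q = min(a, b) on (0.34, 0.34) = 0.34
S AND Q = min(a, b) on (0.60, 0.34) = 0.34
(Q AND Q) AND (S AND Q) = min(a, b) on (0.34, 0.34) = 0.34
((NOT T OR NOT S) AND Q) AND ((Q AND Q) AND (S AND Q)) = min(a, b) on (0.34, 0.34) = 0.34
NOT (((NOT T OR NOT S) AND Q) AND ((Q AND Q) AND (S AND Q))) = 1 − 0.34 = 0.66

0.66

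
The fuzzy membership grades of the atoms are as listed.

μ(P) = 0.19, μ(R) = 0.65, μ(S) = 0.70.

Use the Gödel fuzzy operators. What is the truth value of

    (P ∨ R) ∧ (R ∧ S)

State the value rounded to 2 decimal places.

0.65

P ∨ R = max(a, b) on (0.19, 0.65) = 0.65
R ∧ S = min(a, b) on (0.65, 0.70) = 0.65
(P ∨ R) ∧ (R ∧ S) = min(a, b) on (0.65, 0.65) = 0.65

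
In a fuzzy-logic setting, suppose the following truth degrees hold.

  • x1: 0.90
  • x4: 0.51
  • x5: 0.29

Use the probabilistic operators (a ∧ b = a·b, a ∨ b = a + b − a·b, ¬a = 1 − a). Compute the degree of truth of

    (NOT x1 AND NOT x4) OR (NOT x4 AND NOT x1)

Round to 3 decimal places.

0.096

NOT x1 = 1 − 0.9000 = 0.1000
NOT x4 = 1 − 0.5100 = 0.4900
NOT x1 AND NOT x4 = a·b on (0.1000, 0.4900) = 0.0490
NOT x4 = 1 − 0.5100 = 0.4900
NOT x1 = 1 − 0.9000 = 0.1000
NOT x4 AND NOT x1 = a·b on (0.4900, 0.1000) = 0.0490
(NOT x1 AND NOT x4) OR (NOT x4 AND NOT x1) = a + b − a·b on (0.0490, 0.0490) = 0.0956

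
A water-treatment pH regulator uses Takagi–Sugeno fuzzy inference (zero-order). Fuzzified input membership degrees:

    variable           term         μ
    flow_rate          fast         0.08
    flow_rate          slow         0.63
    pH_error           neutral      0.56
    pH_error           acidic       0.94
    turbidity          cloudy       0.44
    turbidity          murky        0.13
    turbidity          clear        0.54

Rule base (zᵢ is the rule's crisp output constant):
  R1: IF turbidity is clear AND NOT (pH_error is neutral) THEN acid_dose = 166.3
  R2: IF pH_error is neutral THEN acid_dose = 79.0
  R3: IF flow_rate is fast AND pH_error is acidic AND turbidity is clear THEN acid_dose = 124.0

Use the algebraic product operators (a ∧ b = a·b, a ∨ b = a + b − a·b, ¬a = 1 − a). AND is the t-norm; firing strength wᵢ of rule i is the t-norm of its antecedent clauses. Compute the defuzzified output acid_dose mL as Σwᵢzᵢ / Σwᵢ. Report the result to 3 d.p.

105.926

R1 (z=166.3): clear=0.54, ¬neutral=1−0.56=0.44; AND[a·b] → w = 0.2376
R2 (z=79.0): neutral=0.56 → w = 0.5600
R3 (z=124.0): fast=0.08, acidic=0.94, clear=0.54; AND[a·b] → w = 0.0406
Weighted average = (0.2376·166.3 + 0.5600·79.0 + 0.0406·124.0) / (0.2376 + 0.5600 + 0.0406)
  = 88.7883 / 0.8382 = 105.926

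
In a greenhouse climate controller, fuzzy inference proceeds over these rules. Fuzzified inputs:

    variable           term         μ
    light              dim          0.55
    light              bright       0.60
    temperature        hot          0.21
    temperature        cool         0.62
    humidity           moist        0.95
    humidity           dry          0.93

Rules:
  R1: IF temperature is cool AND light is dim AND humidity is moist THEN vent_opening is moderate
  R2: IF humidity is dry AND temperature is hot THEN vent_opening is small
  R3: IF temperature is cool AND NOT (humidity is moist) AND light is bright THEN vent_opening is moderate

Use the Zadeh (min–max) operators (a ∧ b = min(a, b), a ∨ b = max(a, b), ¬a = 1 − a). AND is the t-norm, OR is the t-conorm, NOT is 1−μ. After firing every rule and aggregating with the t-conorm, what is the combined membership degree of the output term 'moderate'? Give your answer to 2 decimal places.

R1: cool=0.62, dim=0.55, moist=0.95; AND[min(a, b)] → w = 0.55
R2: dry=0.93, hot=0.21; AND[min(a, b)] → w = 0.21
R3: cool=0.62, ¬moist=1−0.95=0.05, bright=0.60; AND[min(a, b)] → w = 0.05
Rules with consequent 'moderate': {R1, R3} → strengths 0.55, 0.05
Aggregate via t-conorm [max(a, b)]: 0.55

0.55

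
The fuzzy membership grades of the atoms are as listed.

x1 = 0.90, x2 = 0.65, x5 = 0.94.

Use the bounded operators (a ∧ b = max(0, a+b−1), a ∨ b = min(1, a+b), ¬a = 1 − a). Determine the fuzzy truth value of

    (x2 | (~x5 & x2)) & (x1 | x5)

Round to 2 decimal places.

0.65

~x5 = 1 − 0.94 = 0.06
~x5 & x2 = max(0, a+b−1) on (0.06, 0.65) = 0.00
x2 | (~x5 & x2) = min(1, a+b) on (0.65, 0.00) = 0.65
x1 | x5 = min(1, a+b) on (0.90, 0.94) = 1.00
(x2 | (~x5 & x2)) & (x1 | x5) = max(0, a+b−1) on (0.65, 1.00) = 0.65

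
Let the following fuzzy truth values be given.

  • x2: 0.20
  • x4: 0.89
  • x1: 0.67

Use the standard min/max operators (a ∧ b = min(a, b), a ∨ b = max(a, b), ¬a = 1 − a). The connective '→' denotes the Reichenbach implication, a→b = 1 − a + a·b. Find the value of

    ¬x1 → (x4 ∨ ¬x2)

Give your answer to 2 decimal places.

¬x1 = 1 − 0.67 = 0.33
¬x2 = 1 − 0.20 = 0.80
x4 ∨ ¬x2 = max(a, b) on (0.89, 0.80) = 0.89
¬x1 → (x4 ∨ ¬x2)  [Reichenbach: 1 − a + a·b] with a=0.33, b=0.89 → 0.96

0.96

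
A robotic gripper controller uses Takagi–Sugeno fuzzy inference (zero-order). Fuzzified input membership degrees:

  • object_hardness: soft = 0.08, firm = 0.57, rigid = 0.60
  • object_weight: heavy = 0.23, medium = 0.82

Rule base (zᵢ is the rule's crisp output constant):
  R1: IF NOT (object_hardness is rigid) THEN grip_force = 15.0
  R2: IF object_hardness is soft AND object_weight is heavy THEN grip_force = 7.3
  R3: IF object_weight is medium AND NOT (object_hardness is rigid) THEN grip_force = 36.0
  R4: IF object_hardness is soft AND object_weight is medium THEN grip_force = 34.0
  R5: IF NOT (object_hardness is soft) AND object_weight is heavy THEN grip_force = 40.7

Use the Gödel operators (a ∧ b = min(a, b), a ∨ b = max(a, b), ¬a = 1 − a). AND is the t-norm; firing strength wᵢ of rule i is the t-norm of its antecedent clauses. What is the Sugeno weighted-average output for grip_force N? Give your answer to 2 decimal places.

27.79

R1 (z=15.0): ¬rigid=1−0.60=0.40 → w = 0.40
R2 (z=7.3): soft=0.08, heavy=0.23; AND[min(a, b)] → w = 0.08
R3 (z=36.0): medium=0.82, ¬rigid=1−0.60=0.40; AND[min(a, b)] → w = 0.40
R4 (z=34.0): soft=0.08, medium=0.82; AND[min(a, b)] → w = 0.08
R5 (z=40.7): ¬soft=1−0.08=0.92, heavy=0.23; AND[min(a, b)] → w = 0.23
Weighted average = (0.40·15.0 + 0.08·7.3 + 0.40·36.0 + 0.08·34.0 + 0.23·40.7) / (0.40 + 0.08 + 0.40 + 0.08 + 0.23)
  = 33.0650 / 1.1900 = 27.79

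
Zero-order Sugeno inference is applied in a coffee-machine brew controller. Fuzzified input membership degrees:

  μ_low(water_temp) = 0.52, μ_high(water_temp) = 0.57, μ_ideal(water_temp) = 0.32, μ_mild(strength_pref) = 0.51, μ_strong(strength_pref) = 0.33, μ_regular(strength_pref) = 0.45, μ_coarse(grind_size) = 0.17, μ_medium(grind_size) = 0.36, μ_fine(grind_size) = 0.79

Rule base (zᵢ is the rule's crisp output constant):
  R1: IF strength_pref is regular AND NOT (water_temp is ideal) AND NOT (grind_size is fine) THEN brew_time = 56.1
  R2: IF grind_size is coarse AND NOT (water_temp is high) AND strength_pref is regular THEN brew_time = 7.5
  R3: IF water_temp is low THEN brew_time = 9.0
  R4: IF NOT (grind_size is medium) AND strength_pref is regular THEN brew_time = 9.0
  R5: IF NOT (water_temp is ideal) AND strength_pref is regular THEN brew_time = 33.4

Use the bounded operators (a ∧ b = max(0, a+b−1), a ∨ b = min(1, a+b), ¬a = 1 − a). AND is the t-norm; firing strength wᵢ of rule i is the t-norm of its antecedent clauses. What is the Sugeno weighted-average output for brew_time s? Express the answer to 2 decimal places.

R1 (z=56.1): regular=0.45, ¬ideal=1−0.32=0.68, ¬fine=1−0.79=0.21; AND[max(0, a+b−1)] → w = 0.00
R2 (z=7.5): coarse=0.17, ¬high=1−0.57=0.43, regular=0.45; AND[max(0, a+b−1)] → w = 0.00
R3 (z=9.0): low=0.52 → w = 0.52
R4 (z=9.0): ¬medium=1−0.36=0.64, regular=0.45; AND[max(0, a+b−1)] → w = 0.09
R5 (z=33.4): ¬ideal=1−0.32=0.68, regular=0.45; AND[max(0, a+b−1)] → w = 0.13
Weighted average = (0.00·56.1 + 0.00·7.5 + 0.52·9.0 + 0.09·9.0 + 0.13·33.4) / (0.00 + 0.00 + 0.52 + 0.09 + 0.13)
  = 9.8320 / 0.7400 = 13.29

13.29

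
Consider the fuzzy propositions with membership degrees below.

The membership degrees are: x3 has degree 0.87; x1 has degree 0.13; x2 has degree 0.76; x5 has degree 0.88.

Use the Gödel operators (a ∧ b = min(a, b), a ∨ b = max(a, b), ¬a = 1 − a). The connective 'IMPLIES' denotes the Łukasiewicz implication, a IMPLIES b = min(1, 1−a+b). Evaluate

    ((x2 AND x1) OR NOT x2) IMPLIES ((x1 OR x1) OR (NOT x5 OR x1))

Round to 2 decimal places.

0.89

x2 AND x1 = min(a, b) on (0.76, 0.13) = 0.13
NOT x2 = 1 − 0.76 = 0.24
(x2 AND x1) OR NOT x2 = max(a, b) on (0.13, 0.24) = 0.24
x1 OR x1 = max(a, b) on (0.13, 0.13) = 0.13
NOT x5 = 1 − 0.88 = 0.12
NOT x5 OR x1 = max(a, b) on (0.12, 0.13) = 0.13
(x1 OR x1) OR (NOT x5 OR x1) = max(a, b) on (0.13, 0.13) = 0.13
((x2 AND x1) OR NOT x2) IMPLIES ((x1 OR x1) OR (NOT x5 OR x1))  [Łukasiewicz: min(1, 1−a+b)] with a=0.24, b=0.13 → 0.89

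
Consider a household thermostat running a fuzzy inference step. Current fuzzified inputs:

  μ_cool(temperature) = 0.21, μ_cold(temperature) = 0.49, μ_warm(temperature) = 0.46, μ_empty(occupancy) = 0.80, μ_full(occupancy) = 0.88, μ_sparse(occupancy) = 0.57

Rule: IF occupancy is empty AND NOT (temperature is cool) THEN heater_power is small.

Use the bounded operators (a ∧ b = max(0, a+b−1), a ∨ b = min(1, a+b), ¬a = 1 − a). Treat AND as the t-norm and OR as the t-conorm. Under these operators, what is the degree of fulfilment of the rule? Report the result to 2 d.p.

0.59

firing strength: empty=0.80, ¬cool=1−0.21=0.79; AND[max(0, a+b−1)] → w = 0.59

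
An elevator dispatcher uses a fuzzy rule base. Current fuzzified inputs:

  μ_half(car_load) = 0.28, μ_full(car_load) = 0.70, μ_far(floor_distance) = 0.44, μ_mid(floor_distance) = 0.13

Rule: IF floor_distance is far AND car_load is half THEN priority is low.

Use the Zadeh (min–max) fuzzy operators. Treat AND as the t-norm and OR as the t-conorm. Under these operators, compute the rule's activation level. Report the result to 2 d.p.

0.28

firing strength: far=0.44, half=0.28; AND[min(a, b)] → w = 0.28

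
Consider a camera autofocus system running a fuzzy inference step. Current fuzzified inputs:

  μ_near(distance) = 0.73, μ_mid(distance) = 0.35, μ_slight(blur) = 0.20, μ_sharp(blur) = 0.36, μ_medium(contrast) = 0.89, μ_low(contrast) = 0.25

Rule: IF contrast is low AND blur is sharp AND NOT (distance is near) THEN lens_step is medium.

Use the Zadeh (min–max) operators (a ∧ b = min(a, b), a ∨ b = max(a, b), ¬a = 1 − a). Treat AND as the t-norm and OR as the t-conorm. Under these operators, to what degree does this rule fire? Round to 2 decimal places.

firing strength: low=0.25, sharp=0.36, ¬near=1−0.73=0.27; AND[min(a, b)] → w = 0.25

0.25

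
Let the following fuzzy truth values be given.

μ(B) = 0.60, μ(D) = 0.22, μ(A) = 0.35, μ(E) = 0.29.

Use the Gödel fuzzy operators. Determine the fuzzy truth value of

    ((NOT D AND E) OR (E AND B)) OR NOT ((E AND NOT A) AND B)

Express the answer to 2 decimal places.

0.71

NOT D = 1 − 0.22 = 0.78
NOT D AND E = min(a, b) on (0.78, 0.29) = 0.29
E AND B = min(a, b) on (0.29, 0.60) = 0.29
(NOT D AND E) OR (E AND B) = max(a, b) on (0.29, 0.29) = 0.29
NOT A = 1 − 0.35 = 0.65
E AND NOT A = min(a, b) on (0.29, 0.65) = 0.29
(E AND NOT A) AND B = min(a, b) on (0.29, 0.60) = 0.29
NOT ((E AND NOT A) AND B) = 1 − 0.29 = 0.71
((NOT D AND E) OR (E AND B)) OR NOT ((E AND NOT A) AND B) = max(a, b) on (0.29, 0.71) = 0.71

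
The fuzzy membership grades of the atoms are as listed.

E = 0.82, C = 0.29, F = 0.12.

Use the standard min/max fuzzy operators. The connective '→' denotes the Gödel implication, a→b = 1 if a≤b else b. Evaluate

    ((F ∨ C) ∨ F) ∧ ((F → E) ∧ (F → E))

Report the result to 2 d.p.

F ∨ C = max(a, b) on (0.12, 0.29) = 0.29
(F ∨ C) ∨ F = max(a, b) on (0.29, 0.12) = 0.29
F → E  [Gödel: 1 if a≤b else b] with a=0.12, b=0.82 → 1.00
F → E  [Gödel: 1 if a≤b else b] with a=0.12, b=0.82 → 1.00
(F → E) ∧ (F → E) = min(a, b) on (1.00, 1.00) = 1.00
((F ∨ C) ∨ F) ∧ ((F → E) ∧ (F → E)) = min(a, b) on (0.29, 1.00) = 0.29

0.29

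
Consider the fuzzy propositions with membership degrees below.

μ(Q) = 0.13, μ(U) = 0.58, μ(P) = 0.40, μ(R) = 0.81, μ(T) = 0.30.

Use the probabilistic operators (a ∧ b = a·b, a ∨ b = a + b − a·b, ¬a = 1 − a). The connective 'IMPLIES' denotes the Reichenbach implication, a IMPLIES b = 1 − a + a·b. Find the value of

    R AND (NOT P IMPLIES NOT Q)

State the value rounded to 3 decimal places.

0.747

NOT P = 1 − 0.4000 = 0.6000
NOT Q = 1 − 0.1300 = 0.8700
NOT P IMPLIES NOT Q  [Reichenbach: 1 − a + a·b] with a=0.6000, b=0.8700 → 0.9220
R AND (NOT P IMPLIES NOT Q) = a·b on (0.8100, 0.9220) = 0.7468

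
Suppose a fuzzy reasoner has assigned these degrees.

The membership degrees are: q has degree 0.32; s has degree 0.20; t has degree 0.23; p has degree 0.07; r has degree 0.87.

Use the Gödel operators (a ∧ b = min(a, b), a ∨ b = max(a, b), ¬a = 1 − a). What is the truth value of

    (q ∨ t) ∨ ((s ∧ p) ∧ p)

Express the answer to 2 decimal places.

q ∨ t = max(a, b) on (0.32, 0.23) = 0.32
s ∧ p = min(a, b) on (0.20, 0.07) = 0.07
(s ∧ p) ∧ p = min(a, b) on (0.07, 0.07) = 0.07
(q ∨ t) ∨ ((s ∧ p) ∧ p) = max(a, b) on (0.32, 0.07) = 0.32

0.32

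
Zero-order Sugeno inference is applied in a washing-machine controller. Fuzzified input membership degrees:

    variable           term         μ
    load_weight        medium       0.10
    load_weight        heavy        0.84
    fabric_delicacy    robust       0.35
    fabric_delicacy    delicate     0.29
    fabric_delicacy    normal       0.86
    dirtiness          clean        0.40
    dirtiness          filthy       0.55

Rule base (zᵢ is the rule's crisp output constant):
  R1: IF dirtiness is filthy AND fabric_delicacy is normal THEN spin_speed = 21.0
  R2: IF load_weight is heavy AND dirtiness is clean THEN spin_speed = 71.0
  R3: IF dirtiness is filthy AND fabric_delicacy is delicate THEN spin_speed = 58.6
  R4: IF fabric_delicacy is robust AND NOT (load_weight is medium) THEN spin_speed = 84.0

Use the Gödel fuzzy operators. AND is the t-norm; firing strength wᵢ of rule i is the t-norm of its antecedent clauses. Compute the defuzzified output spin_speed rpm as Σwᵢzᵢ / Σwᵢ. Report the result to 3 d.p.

R1 (z=21.0): filthy=0.55, normal=0.86; AND[min(a, b)] → w = 0.55
R2 (z=71.0): heavy=0.84, clean=0.40; AND[min(a, b)] → w = 0.40
R3 (z=58.6): filthy=0.55, delicate=0.29; AND[min(a, b)] → w = 0.29
R4 (z=84.0): robust=0.35, ¬medium=1−0.10=0.90; AND[min(a, b)] → w = 0.35
Weighted average = (0.55·21.0 + 0.40·71.0 + 0.29·58.6 + 0.35·84.0) / (0.55 + 0.40 + 0.29 + 0.35)
  = 86.3440 / 1.5900 = 54.304

54.304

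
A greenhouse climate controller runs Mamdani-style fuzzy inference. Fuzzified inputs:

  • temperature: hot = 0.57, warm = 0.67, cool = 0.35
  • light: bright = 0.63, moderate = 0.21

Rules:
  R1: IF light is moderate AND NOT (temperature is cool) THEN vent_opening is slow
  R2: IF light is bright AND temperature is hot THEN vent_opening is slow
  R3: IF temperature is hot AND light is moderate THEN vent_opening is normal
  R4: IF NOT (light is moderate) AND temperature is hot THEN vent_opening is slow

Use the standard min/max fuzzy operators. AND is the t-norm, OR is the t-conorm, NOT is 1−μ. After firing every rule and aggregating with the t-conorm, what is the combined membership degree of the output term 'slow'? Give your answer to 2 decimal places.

R1: moderate=0.21, ¬cool=1−0.35=0.65; AND[min(a, b)] → w = 0.21
R2: bright=0.63, hot=0.57; AND[min(a, b)] → w = 0.57
R3: hot=0.57, moderate=0.21; AND[min(a, b)] → w = 0.21
R4: ¬moderate=1−0.21=0.79, hot=0.57; AND[min(a, b)] → w = 0.57
Rules with consequent 'slow': {R1, R2, R4} → strengths 0.21, 0.57, 0.57
Aggregate via t-conorm [max(a, b)]: 0.57

0.57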